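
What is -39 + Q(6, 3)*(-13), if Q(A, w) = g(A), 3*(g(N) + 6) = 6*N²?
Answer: -897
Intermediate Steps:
g(N) = -6 + 2*N² (g(N) = -6 + (6*N²)/3 = -6 + 2*N²)
Q(A, w) = -6 + 2*A²
-39 + Q(6, 3)*(-13) = -39 + (-6 + 2*6²)*(-13) = -39 + (-6 + 2*36)*(-13) = -39 + (-6 + 72)*(-13) = -39 + 66*(-13) = -39 - 858 = -897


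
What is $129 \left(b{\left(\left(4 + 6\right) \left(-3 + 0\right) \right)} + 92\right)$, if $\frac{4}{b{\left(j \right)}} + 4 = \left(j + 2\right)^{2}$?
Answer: $\frac{771463}{65} \approx 11869.0$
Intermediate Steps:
$b{\left(j \right)} = \frac{4}{-4 + \left(2 + j\right)^{2}}$ ($b{\left(j \right)} = \frac{4}{-4 + \left(j + 2\right)^{2}} = \frac{4}{-4 + \left(2 + j\right)^{2}}$)
$129 \left(b{\left(\left(4 + 6\right) \left(-3 + 0\right) \right)} + 92\right) = 129 \left(\frac{4}{\left(4 + 6\right) \left(-3 + 0\right) \left(4 + \left(4 + 6\right) \left(-3 + 0\right)\right)} + 92\right) = 129 \left(\frac{4}{10 \left(-3\right) \left(4 + 10 \left(-3\right)\right)} + 92\right) = 129 \left(\frac{4}{\left(-30\right) \left(4 - 30\right)} + 92\right) = 129 \left(4 \left(- \frac{1}{30}\right) \frac{1}{-26} + 92\right) = 129 \left(4 \left(- \frac{1}{30}\right) \left(- \frac{1}{26}\right) + 92\right) = 129 \left(\frac{1}{195} + 92\right) = 129 \cdot \frac{17941}{195} = \frac{771463}{65}$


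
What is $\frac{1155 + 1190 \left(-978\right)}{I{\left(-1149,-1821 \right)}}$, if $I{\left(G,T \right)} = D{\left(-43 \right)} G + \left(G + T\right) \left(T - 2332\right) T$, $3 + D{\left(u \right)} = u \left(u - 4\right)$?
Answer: $\frac{387555}{7487759764} \approx 5.1758 \cdot 10^{-5}$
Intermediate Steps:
$D{\left(u \right)} = -3 + u \left(-4 + u\right)$ ($D{\left(u \right)} = -3 + u \left(u - 4\right) = -3 + u \left(-4 + u\right)$)
$I{\left(G,T \right)} = 2018 G + T \left(-2332 + T\right) \left(G + T\right)$ ($I{\left(G,T \right)} = \left(-3 + \left(-43\right)^{2} - -172\right) G + \left(G + T\right) \left(T - 2332\right) T = \left(-3 + 1849 + 172\right) G + \left(G + T\right) \left(-2332 + T\right) T = 2018 G + \left(-2332 + T\right) \left(G + T\right) T = 2018 G + T \left(-2332 + T\right) \left(G + T\right)$)
$\frac{1155 + 1190 \left(-978\right)}{I{\left(-1149,-1821 \right)}} = \frac{1155 + 1190 \left(-978\right)}{\left(-1821\right)^{3} - 2332 \left(-1821\right)^{2} + 2018 \left(-1149\right) - 1149 \left(-1821\right)^{2} - \left(-2679468\right) \left(-1821\right)} = \frac{1155 - 1163820}{-6038510661 - 7733007612 - 2318682 - 3810131109 - 4879311228} = - \frac{1162665}{-6038510661 - 7733007612 - 2318682 - 3810131109 - 4879311228} = - \frac{1162665}{-22463279292} = \left(-1162665\right) \left(- \frac{1}{22463279292}\right) = \frac{387555}{7487759764}$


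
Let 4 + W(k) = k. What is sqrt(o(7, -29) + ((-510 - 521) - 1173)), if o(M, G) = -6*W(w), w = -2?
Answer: 2*I*sqrt(542) ≈ 46.562*I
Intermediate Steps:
W(k) = -4 + k
o(M, G) = 36 (o(M, G) = -6*(-4 - 2) = -6*(-6) = 36)
sqrt(o(7, -29) + ((-510 - 521) - 1173)) = sqrt(36 + ((-510 - 521) - 1173)) = sqrt(36 + (-1031 - 1173)) = sqrt(36 - 2204) = sqrt(-2168) = 2*I*sqrt(542)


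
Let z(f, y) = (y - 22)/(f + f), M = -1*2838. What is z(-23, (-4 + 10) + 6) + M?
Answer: -65269/23 ≈ -2837.8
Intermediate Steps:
M = -2838
z(f, y) = (-22 + y)/(2*f) (z(f, y) = (-22 + y)/((2*f)) = (-22 + y)*(1/(2*f)) = (-22 + y)/(2*f))
z(-23, (-4 + 10) + 6) + M = (½)*(-22 + ((-4 + 10) + 6))/(-23) - 2838 = (½)*(-1/23)*(-22 + (6 + 6)) - 2838 = (½)*(-1/23)*(-22 + 12) - 2838 = (½)*(-1/23)*(-10) - 2838 = 5/23 - 2838 = -65269/23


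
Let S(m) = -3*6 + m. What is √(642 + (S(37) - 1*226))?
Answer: √435 ≈ 20.857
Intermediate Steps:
S(m) = -18 + m
√(642 + (S(37) - 1*226)) = √(642 + ((-18 + 37) - 1*226)) = √(642 + (19 - 226)) = √(642 - 207) = √435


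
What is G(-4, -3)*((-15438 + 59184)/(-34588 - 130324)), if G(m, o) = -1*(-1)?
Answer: -21873/82456 ≈ -0.26527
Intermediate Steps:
G(m, o) = 1
G(-4, -3)*((-15438 + 59184)/(-34588 - 130324)) = 1*((-15438 + 59184)/(-34588 - 130324)) = 1*(43746/(-164912)) = 1*(43746*(-1/164912)) = 1*(-21873/82456) = -21873/82456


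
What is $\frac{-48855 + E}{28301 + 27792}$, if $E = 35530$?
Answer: $- \frac{13325}{56093} \approx -0.23755$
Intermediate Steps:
$\frac{-48855 + E}{28301 + 27792} = \frac{-48855 + 35530}{28301 + 27792} = - \frac{13325}{56093}$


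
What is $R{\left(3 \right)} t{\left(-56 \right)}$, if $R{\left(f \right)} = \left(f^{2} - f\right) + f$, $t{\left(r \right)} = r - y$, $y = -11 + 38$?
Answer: $-747$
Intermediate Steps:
$y = 27$
$t{\left(r \right)} = -27 + r$ ($t{\left(r \right)} = r - 27 = -27 + r$)
$R{\left(f \right)} = f^{2}$
$R{\left(3 \right)} t{\left(-56 \right)} = 3^{2} \left(-27 - 56\right) = 9 \left(-83\right) = -747$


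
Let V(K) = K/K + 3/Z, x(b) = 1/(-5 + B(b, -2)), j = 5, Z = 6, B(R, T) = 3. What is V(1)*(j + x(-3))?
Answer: 27/4 ≈ 6.7500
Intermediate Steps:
x(b) = -1/2 (x(b) = 1/(-5 + 3) = 1/(-2) = -1/2)
V(K) = 3/2 (V(K) = K/K + 3/6 = 1 + 3*(1/6) = 1 + 1/2 = 3/2)
V(1)*(j + x(-3)) = 3*(5 - 1/2)/2 = (3/2)*(9/2) = 27/4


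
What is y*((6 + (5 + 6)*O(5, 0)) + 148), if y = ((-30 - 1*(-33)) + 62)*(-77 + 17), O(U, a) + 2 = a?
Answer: -514800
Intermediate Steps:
O(U, a) = -2 + a
y = -3900 (y = ((-30 + 33) + 62)*(-60) = (3 + 62)*(-60) = 65*(-60) = -3900)
y*((6 + (5 + 6)*O(5, 0)) + 148) = -3900*((6 + (5 + 6)*(-2 + 0)) + 148) = -3900*((6 + 11*(-2)) + 148) = -3900*((6 - 22) + 148) = -3900*(-16 + 148) = -3900*132 = -514800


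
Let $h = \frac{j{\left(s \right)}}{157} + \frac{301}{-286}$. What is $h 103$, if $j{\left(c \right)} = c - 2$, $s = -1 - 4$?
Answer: $- \frac{5073677}{44902} \approx -112.99$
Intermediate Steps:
$s = -5$
$j{\left(c \right)} = -2 + c$
$h = - \frac{49259}{44902}$ ($h = \frac{-2 - 5}{157} + \frac{301}{-286} = \left(-7\right) \frac{1}{157} + 301 \left(- \frac{1}{286}\right) = - \frac{7}{157} - \frac{301}{286} = - \frac{49259}{44902} \approx -1.097$)
$h 103 = \left(- \frac{49259}{44902}\right) 103 = - \frac{5073677}{44902}$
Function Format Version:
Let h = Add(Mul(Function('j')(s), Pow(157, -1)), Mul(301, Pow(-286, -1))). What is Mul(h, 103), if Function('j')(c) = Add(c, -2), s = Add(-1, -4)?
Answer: Rational(-5073677, 44902) ≈ -112.99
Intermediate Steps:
s = -5
Function('j')(c) = Add(-2, c)
h = Rational(-49259, 44902) (h = Add(Mul(Add(-2, -5), Pow(157, -1)), Mul(301, Pow(-286, -1))) = Add(Mul(-7, Rational(1, 157)), Mul(301, Rational(-1, 286))) = Add(Rational(-7, 157), Rational(-301, 286)) = Rational(-49259, 44902) ≈ -1.0970)
Mul(h, 103) = Mul(Rational(-49259, 44902), 103) = Rational(-5073677, 44902)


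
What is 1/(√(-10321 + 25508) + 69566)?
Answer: 69566/4839413169 - √15187/4839413169 ≈ 1.4349e-5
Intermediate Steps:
1/(√(-10321 + 25508) + 69566) = 1/(√15187 + 69566) = 1/(69566 + √15187)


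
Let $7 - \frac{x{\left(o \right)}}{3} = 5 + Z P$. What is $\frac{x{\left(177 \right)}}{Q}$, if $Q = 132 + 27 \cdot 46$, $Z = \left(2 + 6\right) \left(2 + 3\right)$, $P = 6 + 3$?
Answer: $- \frac{179}{229} \approx -0.78166$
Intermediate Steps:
$P = 9$
$Z = 40$ ($Z = 8 \cdot 5 = 40$)
$x{\left(o \right)} = -1074$ ($x{\left(o \right)} = 21 - 3 \left(5 + 40 \cdot 9\right) = 21 - 3 \left(5 + 360\right) = 21 - 1095 = -1074$)
$Q = 1374$ ($Q = 132 + 1242 = 1374$)
$\frac{x{\left(177 \right)}}{Q} = - \frac{1074}{1374} = \left(-1074\right) \frac{1}{1374} = - \frac{179}{229}$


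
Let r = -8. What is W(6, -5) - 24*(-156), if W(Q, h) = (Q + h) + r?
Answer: 3737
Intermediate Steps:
W(Q, h) = -8 + Q + h (W(Q, h) = (Q + h) - 8 = -8 + Q + h)
W(6, -5) - 24*(-156) = (-8 + 6 - 5) - 24*(-156) = -7 + 3744 = 3737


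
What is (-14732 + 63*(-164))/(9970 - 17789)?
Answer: 25064/7819 ≈ 3.2055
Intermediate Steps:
(-14732 + 63*(-164))/(9970 - 17789) = (-14732 - 10332)/(-7819) = -25064*(-1/7819) = 25064/7819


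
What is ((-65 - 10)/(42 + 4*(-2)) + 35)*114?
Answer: 63555/17 ≈ 3738.5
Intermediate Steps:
((-65 - 10)/(42 + 4*(-2)) + 35)*114 = (-75/(42 - 8) + 35)*114 = (-75/34 + 35)*114 = (1115/34)*114 = 63555/17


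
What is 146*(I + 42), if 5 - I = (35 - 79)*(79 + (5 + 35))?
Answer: 771318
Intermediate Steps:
I = 5241 (I = 5 - (35 - 79)*(79 + (5 + 35)) = 5 - (-44)*(79 + 40) = 5 - (-44)*119 = 5 - 1*(-5236) = 5 + 5236 = 5241)
146*(I + 42) = 146*(5241 + 42) = 146*5283 = 771318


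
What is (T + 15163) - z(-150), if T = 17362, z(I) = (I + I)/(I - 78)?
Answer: 617950/19 ≈ 32524.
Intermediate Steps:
z(I) = 2*I/(-78 + I) (z(I) = (2*I)/(-78 + I) = 2*I/(-78 + I))
(T + 15163) - z(-150) = (17362 + 15163) - 2*(-150)/(-78 - 150) = 32525 - 2*(-150)/(-228) = 32525 - 2*(-150)*(-1)/228 = 32525 - 1*25/19 = 32525 - 25/19 = 617950/19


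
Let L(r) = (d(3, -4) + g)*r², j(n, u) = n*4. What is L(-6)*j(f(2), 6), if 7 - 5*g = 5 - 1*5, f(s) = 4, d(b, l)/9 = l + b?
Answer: -21888/5 ≈ -4377.6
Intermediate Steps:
d(b, l) = 9*b + 9*l (d(b, l) = 9*(l + b) = 9*(b + l) = 9*b + 9*l)
g = 7/5 (g = 7/5 - (5 - 1*5)/5 = 7/5 - (5 - 5)/5 = 7/5 - ⅕*0 = 7/5 + 0 = 7/5 ≈ 1.4000)
j(n, u) = 4*n
L(r) = -38*r²/5 (L(r) = ((9*3 + 9*(-4)) + 7/5)*r² = ((27 - 36) + 7/5)*r² = (-9 + 7/5)*r² = -38*r²/5)
L(-6)*j(f(2), 6) = (-38/5*(-6)²)*(4*4) = -38/5*36*16 = -1368/5*16 = -21888/5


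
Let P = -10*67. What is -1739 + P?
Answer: -2409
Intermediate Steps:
P = -670
-1739 + P = -1739 - 670 = -2409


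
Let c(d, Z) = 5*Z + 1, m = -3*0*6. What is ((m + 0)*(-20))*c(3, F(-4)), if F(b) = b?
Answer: 0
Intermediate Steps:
m = 0 (m = 0*6 = 0)
c(d, Z) = 1 + 5*Z
((m + 0)*(-20))*c(3, F(-4)) = ((0 + 0)*(-20))*(1 + 5*(-4)) = (0*(-20))*(1 - 20) = 0*(-19) = 0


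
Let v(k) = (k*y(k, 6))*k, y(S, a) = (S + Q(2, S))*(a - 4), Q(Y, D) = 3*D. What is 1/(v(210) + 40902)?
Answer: 1/74128902 ≈ 1.3490e-8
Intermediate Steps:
y(S, a) = 4*S*(-4 + a) (y(S, a) = (S + 3*S)*(a - 4) = (4*S)*(-4 + a) = 4*S*(-4 + a))
v(k) = 8*k³ (v(k) = (k*(4*k*(-4 + 6)))*k = (k*(4*k*2))*k = (k*(8*k))*k = (8*k²)*k = 8*k³)
1/(v(210) + 40902) = 1/(8*210³ + 40902) = 1/(8*9261000 + 40902) = 1/(74088000 + 40902) = 1/74128902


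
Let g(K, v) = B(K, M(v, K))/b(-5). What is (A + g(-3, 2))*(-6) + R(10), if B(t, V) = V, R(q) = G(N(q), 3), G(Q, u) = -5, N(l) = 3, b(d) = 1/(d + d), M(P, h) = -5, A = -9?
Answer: -251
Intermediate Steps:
b(d) = 1/(2*d)
R(q) = -5
g(K, v) = 50 (g(K, v) = -5/((1/2)/(-5)) = -5/((1/2)*(-1/5)) = -5/(-1/10) = -5*(-10) = 50)
(A + g(-3, 2))*(-6) + R(10) = (-9 + 50)*(-6) - 5 = 41*(-6) - 5 = -246 - 5 = -251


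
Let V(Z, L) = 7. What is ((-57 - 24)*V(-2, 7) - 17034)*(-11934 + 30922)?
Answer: -334207788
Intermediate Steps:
((-57 - 24)*V(-2, 7) - 17034)*(-11934 + 30922) = ((-57 - 24)*7 - 17034)*(-11934 + 30922) = (-81*7 - 17034)*18988 = (-567 - 17034)*18988 = -17601*18988 = -334207788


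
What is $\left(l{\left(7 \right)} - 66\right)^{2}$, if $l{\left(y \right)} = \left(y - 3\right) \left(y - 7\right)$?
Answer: $4356$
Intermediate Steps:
$l{\left(y \right)} = \left(-7 + y\right) \left(-3 + y\right)$ ($l{\left(y \right)} = \left(-3 + y\right) \left(-7 + y\right) = \left(-7 + y\right) \left(-3 + y\right)$)
$\left(l{\left(7 \right)} - 66\right)^{2} = \left(\left(21 + 7^{2} - 70\right) - 66\right)^{2} = \left(\left(21 + 49 - 70\right) - 66\right)^{2} = \left(0 - 66\right)^{2} = \left(-66\right)^{2} = 4356$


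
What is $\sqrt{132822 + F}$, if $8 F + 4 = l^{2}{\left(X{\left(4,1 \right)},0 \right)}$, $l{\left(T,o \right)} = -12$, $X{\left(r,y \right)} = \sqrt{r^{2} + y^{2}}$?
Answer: $\frac{\sqrt{531358}}{2} \approx 364.47$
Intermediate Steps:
$F = \frac{35}{2}$ ($F = - \frac{1}{2} + \frac{\left(-12\right)^{2}}{8} = - \frac{1}{2} + \frac{1}{8} \cdot 144 = - \frac{1}{2} + 18 = \frac{35}{2} \approx 17.5$)
$\sqrt{132822 + F} = \sqrt{132822 + \frac{35}{2}} = \sqrt{\frac{265679}{2}} = \frac{\sqrt{531358}}{2}$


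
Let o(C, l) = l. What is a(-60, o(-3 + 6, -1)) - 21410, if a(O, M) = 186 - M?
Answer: -21223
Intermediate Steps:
a(-60, o(-3 + 6, -1)) - 21410 = (186 - 1*(-1)) - 21410 = (186 + 1) - 21410 = 187 - 21410 = -21223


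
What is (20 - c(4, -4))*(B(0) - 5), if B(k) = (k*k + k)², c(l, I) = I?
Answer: -120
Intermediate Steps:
B(k) = (k + k²)² (B(k) = (k² + k)² = (k + k²)²)
(20 - c(4, -4))*(B(0) - 5) = (20 - 1*(-4))*(0²*(1 + 0)² - 5) = (20 + 4)*(0*1² - 5) = 24*(0*1 - 5) = 24*(0 - 5) = 24*(-5) = -120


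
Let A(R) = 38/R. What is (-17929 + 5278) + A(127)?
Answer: -1606639/127 ≈ -12651.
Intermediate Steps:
(-17929 + 5278) + A(127) = (-17929 + 5278) + 38/127 = -12651 + 38*(1/127) = -12651 + 38/127 = -1606639/127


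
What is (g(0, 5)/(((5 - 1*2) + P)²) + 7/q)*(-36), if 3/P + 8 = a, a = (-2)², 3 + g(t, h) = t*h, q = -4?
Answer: 253/3 ≈ 84.333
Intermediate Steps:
g(t, h) = -3 + h*t (g(t, h) = -3 + t*h = -3 + h*t)
a = 4
P = -¾ (P = 3/(-8 + 4) = 3/(-4) = 3*(-¼) = -¾ ≈ -0.75000)
(g(0, 5)/(((5 - 1*2) + P)²) + 7/q)*(-36) = ((-3 + 5*0)/(((5 - 1*2) - ¾)²) + 7/(-4))*(-36) = ((-3 + 0)/(((5 - 2) - ¾)²) + 7*(-¼))*(-36) = (-3/(3 - ¾)² - 7/4)*(-36) = (-3/((9/4)²) - 7/4)*(-36) = (-3/81/16 - 7/4)*(-36) = (-3*16/81 - 7/4)*(-36) = (-16/27 - 7/4)*(-36) = -253/108*(-36) = 253/3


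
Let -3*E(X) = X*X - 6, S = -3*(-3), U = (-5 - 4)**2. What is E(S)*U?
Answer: -2025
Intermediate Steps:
U = 81 (U = (-9)**2 = 81)
S = 9
E(X) = 2 - X**2/3 (E(X) = -(X*X - 6)/3 = -(X**2 - 6)/3 = -(-6 + X**2)/3 = 2 - X**2/3)
E(S)*U = (2 - 1/3*9**2)*81 = (2 - 1/3*81)*81 = (2 - 27)*81 = -25*81 = -2025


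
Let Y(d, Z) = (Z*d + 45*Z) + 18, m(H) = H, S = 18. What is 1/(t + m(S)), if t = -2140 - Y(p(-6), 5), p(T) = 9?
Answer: -1/2410 ≈ -0.00041494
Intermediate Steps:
Y(d, Z) = 18 + 45*Z + Z*d (Y(d, Z) = (45*Z + Z*d) + 18 = 18 + 45*Z + Z*d)
t = -2428 (t = -2140 - (18 + 45*5 + 5*9) = -2140 - (18 + 225 + 45) = -2140 - 1*288 = -2140 - 288 = -2428)
1/(t + m(S)) = 1/(-2428 + 18) = 1/(-2410) = -1/2410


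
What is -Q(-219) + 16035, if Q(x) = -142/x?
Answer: 3511523/219 ≈ 16034.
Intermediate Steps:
-Q(-219) + 16035 = -(-142)/(-219) + 16035 = -(-142)*(-1)/219 + 16035 = -1*142/219 + 16035 = -142/219 + 16035 = 3511523/219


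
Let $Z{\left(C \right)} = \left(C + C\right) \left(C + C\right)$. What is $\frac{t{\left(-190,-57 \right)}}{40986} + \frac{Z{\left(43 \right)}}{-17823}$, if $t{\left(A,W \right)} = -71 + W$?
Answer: $- \frac{50902300}{121748913} \approx -0.41809$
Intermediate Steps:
$Z{\left(C \right)} = 4 C^{2}$ ($Z{\left(C \right)} = 2 C 2 C = 4 C^{2}$)
$\frac{t{\left(-190,-57 \right)}}{40986} + \frac{Z{\left(43 \right)}}{-17823} = \frac{-71 - 57}{40986} + \frac{4 \cdot 43^{2}}{-17823} = \left(-128\right) \frac{1}{40986} + 4 \cdot 1849 \left(- \frac{1}{17823}\right) = - \frac{64}{20493} + 7396 \left(- \frac{1}{17823}\right) = - \frac{64}{20493} - \frac{7396}{17823} = - \frac{50902300}{121748913}$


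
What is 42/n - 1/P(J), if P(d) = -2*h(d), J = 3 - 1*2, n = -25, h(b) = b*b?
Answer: -59/50 ≈ -1.1800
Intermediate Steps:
h(b) = b²
J = 1 (J = 3 - 2 = 1)
P(d) = -2*d²
42/n - 1/P(J) = 42/(-25) - 1/((-2*1²)) = 42*(-1/25) - 1/((-2*1)) = -42/25 - 1/(-2) = -42/25 - 1*(-½) = -42/25 + ½ = -59/50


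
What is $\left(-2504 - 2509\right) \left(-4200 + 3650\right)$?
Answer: $2757150$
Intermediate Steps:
$\left(-2504 - 2509\right) \left(-4200 + 3650\right) = \left(-5013\right) \left(-550\right) = 2757150$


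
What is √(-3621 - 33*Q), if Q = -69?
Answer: 8*I*√21 ≈ 36.661*I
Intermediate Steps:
√(-3621 - 33*Q) = √(-3621 - 33*(-69)) = √(-3621 + 2277) = √(-1344) = 8*I*√21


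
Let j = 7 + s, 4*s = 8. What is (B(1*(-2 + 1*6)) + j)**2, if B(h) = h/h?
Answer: 100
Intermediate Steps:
s = 2 (s = (1/4)*8 = 2)
j = 9 (j = 7 + 2 = 9)
B(h) = 1
(B(1*(-2 + 1*6)) + j)**2 = (1 + 9)**2 = 10**2 = 100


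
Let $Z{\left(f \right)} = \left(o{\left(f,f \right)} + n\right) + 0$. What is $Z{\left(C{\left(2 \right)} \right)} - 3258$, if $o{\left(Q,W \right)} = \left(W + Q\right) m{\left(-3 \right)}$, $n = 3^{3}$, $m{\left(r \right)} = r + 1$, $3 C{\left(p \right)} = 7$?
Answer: $- \frac{9721}{3} \approx -3240.3$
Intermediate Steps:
$C{\left(p \right)} = \frac{7}{3}$ ($C{\left(p \right)} = \frac{1}{3} \cdot 7 = \frac{7}{3}$)
$m{\left(r \right)} = 1 + r$
$n = 27$
$o{\left(Q,W \right)} = - 2 Q - 2 W$ ($o{\left(Q,W \right)} = \left(W + Q\right) \left(1 - 3\right) = \left(Q + W\right) \left(-2\right) = - 2 Q - 2 W$)
$Z{\left(f \right)} = 27 - 4 f$ ($Z{\left(f \right)} = \left(\left(- 2 f - 2 f\right) + 27\right) + 0 = \left(- 4 f + 27\right) + 0 = \left(27 - 4 f\right) + 0 = 27 - 4 f$)
$Z{\left(C{\left(2 \right)} \right)} - 3258 = \left(27 - \frac{28}{3}\right) - 3258 = \frac{53}{3} - 3258 = - \frac{9721}{3}$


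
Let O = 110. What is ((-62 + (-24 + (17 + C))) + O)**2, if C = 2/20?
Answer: 168921/100 ≈ 1689.2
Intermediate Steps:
C = 1/10 (C = 2*(1/20) = 1/10 ≈ 0.10000)
((-62 + (-24 + (17 + C))) + O)**2 = ((-62 + (-24 + (17 + 1/10))) + 110)**2 = ((-62 + (-24 + 171/10)) + 110)**2 = ((-62 - 69/10) + 110)**2 = (-689/10 + 110)**2 = (411/10)**2 = 168921/100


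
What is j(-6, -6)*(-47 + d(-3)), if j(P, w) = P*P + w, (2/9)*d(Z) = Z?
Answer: -1815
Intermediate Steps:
d(Z) = 9*Z/2
j(P, w) = w + P**2 (j(P, w) = P**2 + w = w + P**2)
j(-6, -6)*(-47 + d(-3)) = (-6 + (-6)**2)*(-47 + (9/2)*(-3)) = (-6 + 36)*(-47 - 27/2) = 30*(-121/2) = -1815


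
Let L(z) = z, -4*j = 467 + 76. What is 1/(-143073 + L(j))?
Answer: -4/572835 ≈ -6.9828e-6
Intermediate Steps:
j = -543/4 (j = -(467 + 76)/4 = -¼*543 = -543/4 ≈ -135.75)
1/(-143073 + L(j)) = 1/(-143073 - 543/4) = 1/(-572835/4) = -4/572835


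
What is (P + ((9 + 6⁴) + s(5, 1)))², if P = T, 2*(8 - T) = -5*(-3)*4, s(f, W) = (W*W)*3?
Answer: 1653796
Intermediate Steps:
s(f, W) = 3*W² (s(f, W) = W²*3 = 3*W²)
T = -22 (T = 8 - (-5*(-3))*4/2 = 8 - 15*4/2 = 8 - ½*60 = 8 - 30 = -22)
P = -22
(P + ((9 + 6⁴) + s(5, 1)))² = (-22 + ((9 + 6⁴) + 3*1²))² = (-22 + ((9 + 1296) + 3*1))² = (-22 + (1305 + 3))² = (-22 + 1308)² = 1286² = 1653796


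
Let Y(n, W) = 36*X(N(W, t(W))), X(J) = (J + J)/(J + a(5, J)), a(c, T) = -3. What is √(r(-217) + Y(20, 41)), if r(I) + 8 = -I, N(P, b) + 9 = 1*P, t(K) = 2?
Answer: √242585/29 ≈ 16.984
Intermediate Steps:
N(P, b) = -9 + P (N(P, b) = -9 + 1*P = -9 + P)
X(J) = 2*J/(-3 + J) (X(J) = (J + J)/(J - 3) = (2*J)/(-3 + J) = 2*J/(-3 + J))
r(I) = -8 - I
Y(n, W) = 72*(-9 + W)/(-12 + W) (Y(n, W) = 36*(2*(-9 + W)/(-3 + (-9 + W))) = 36*(2*(-9 + W)/(-12 + W)) = 72*(-9 + W)/(-12 + W))
√(r(-217) + Y(20, 41)) = √((-8 - 1*(-217)) + 72*(-9 + 41)/(-12 + 41)) = √((-8 + 217) + 72*32/29) = √(209 + 72*(1/29)*32) = √(209 + 2304/29) = √(8365/29) = √242585/29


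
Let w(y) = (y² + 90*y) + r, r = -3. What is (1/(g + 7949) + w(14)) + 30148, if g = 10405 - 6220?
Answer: 383446535/12134 ≈ 31601.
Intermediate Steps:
g = 4185
w(y) = -3 + y² + 90*y (w(y) = (y² + 90*y) - 3 = -3 + y² + 90*y)
(1/(g + 7949) + w(14)) + 30148 = (1/(4185 + 7949) + (-3 + 14² + 90*14)) + 30148 = (1/12134 + (-3 + 196 + 1260)) + 30148 = (1/12134 + 1453) + 30148 = 17630703/12134 + 30148 = 383446535/12134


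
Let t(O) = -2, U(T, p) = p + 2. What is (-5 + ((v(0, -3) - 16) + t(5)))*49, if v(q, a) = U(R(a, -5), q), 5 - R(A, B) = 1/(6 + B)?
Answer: -1029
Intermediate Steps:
R(A, B) = 5 - 1/(6 + B)
U(T, p) = 2 + p
v(q, a) = 2 + q
(-5 + ((v(0, -3) - 16) + t(5)))*49 = (-5 + (((2 + 0) - 16) - 2))*49 = (-5 + ((2 - 16) - 2))*49 = (-5 + (-14 - 2))*49 = (-5 - 16)*49 = -21*49 = -1029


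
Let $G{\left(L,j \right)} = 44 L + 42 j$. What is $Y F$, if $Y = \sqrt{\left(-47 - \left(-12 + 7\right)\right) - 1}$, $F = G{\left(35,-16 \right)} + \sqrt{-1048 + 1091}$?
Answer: $i \left(43 + 868 \sqrt{43}\right) \approx 5734.9 i$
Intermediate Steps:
$G{\left(L,j \right)} = 42 j + 44 L$
$F = 868 + \sqrt{43}$ ($F = \left(42 \left(-16\right) + 44 \cdot 35\right) + \sqrt{-1048 + 1091} = \left(-672 + 1540\right) + \sqrt{43} = 868 + \sqrt{43} \approx 874.56$)
$Y = i \sqrt{43}$ ($Y = \sqrt{\left(-47 - -5\right) - 1} = \sqrt{\left(-47 + 5\right) - 1} = \sqrt{-42 - 1} = \sqrt{-43} = i \sqrt{43} \approx 6.5574 i$)
$Y F = i \sqrt{43} \left(868 + \sqrt{43}\right)$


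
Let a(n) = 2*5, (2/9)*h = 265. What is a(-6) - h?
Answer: -2365/2 ≈ -1182.5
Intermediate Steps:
h = 2385/2 (h = (9/2)*265 = 2385/2 ≈ 1192.5)
a(n) = 10
a(-6) - h = 10 - 1*2385/2 = 10 - 2385/2 = -2365/2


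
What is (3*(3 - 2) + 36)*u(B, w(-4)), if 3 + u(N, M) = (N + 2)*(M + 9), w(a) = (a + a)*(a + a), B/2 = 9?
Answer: 56823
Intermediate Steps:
B = 18 (B = 2*9 = 18)
w(a) = 4*a² (w(a) = (2*a)*(2*a) = 4*a²)
u(N, M) = -3 + (2 + N)*(9 + M) (u(N, M) = -3 + (N + 2)*(M + 9) = -3 + (2 + N)*(9 + M))
(3*(3 - 2) + 36)*u(B, w(-4)) = (3*(3 - 2) + 36)*(15 + 2*(4*(-4)²) + 9*18 + (4*(-4)²)*18) = (3*1 + 36)*(15 + 2*(4*16) + 162 + (4*16)*18) = (3 + 36)*(15 + 2*64 + 162 + 64*18) = 39*(15 + 128 + 162 + 1152) = 39*1457 = 56823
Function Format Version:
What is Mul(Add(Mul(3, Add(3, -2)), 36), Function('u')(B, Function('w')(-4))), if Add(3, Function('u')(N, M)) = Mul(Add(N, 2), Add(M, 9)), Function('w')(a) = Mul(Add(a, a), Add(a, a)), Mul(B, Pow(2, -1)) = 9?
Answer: 56823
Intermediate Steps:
B = 18 (B = Mul(2, 9) = 18)
Function('w')(a) = Mul(4, Pow(a, 2)) (Function('w')(a) = Mul(Mul(2, a), Mul(2, a)) = Mul(4, Pow(a, 2)))
Function('u')(N, M) = Add(-3, Mul(Add(2, N), Add(9, M))) (Function('u')(N, M) = Add(-3, Mul(Add(N, 2), Add(M, 9))) = Add(-3, Mul(Add(2, N), Add(9, M))))
Mul(Add(Mul(3, Add(3, -2)), 36), Function('u')(B, Function('w')(-4))) = Mul(Add(Mul(3, Add(3, -2)), 36), Add(15, Mul(2, Mul(4, Pow(-4, 2))), Mul(9, 18), Mul(Mul(4, Pow(-4, 2)), 18))) = Mul(Add(Mul(3, 1), 36), Add(15, Mul(2, Mul(4, 16)), 162, Mul(Mul(4, 16), 18))) = Mul(Add(3, 36), Add(15, Mul(2, 64), 162, Mul(64, 18))) = Mul(39, Add(15, 128, 162, 1152)) = Mul(39, 1457) = 56823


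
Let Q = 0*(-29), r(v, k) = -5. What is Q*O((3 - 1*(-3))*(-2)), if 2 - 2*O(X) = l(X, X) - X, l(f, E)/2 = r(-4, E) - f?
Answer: 0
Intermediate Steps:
l(f, E) = -10 - 2*f (l(f, E) = 2*(-5 - f) = -10 - 2*f)
O(X) = 6 + 3*X/2 (O(X) = 1 - ((-10 - 2*X) - X)/2 = 1 - (-10 - 3*X)/2 = 1 + (5 + 3*X/2) = 6 + 3*X/2)
Q = 0
Q*O((3 - 1*(-3))*(-2)) = 0*(6 + 3*((3 - 1*(-3))*(-2))/2) = 0*(6 + 3*((3 + 3)*(-2))/2) = 0*(6 + 3*(6*(-2))/2) = 0*(6 + (3/2)*(-12)) = 0*(6 - 18) = 0*(-12) = 0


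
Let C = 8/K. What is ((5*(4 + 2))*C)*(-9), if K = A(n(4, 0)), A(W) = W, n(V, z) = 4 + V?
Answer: -270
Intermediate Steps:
K = 8 (K = 4 + 4 = 8)
C = 1 (C = 8/8 = 8*(⅛) = 1)
((5*(4 + 2))*C)*(-9) = ((5*(4 + 2))*1)*(-9) = ((5*6)*1)*(-9) = (30*1)*(-9) = 30*(-9) = -270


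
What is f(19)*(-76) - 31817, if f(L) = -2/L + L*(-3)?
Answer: -27477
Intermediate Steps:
f(L) = -3*L - 2/L (f(L) = -2/L - 3*L = -3*L - 2/L)
f(19)*(-76) - 31817 = (-3*19 - 2/19)*(-76) - 31817 = (-57 - 2*1/19)*(-76) - 31817 = (-57 - 2/19)*(-76) - 31817 = -1085/19*(-76) - 31817 = 4340 - 31817 = -27477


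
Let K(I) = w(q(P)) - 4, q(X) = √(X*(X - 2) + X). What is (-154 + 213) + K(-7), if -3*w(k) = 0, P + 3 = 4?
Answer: 55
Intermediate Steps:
P = 1 (P = -3 + 4 = 1)
q(X) = √(X + X*(-2 + X)) (q(X) = √(X*(-2 + X) + X) = √(X + X*(-2 + X)))
w(k) = 0 (w(k) = -⅓*0 = 0)
K(I) = -4 (K(I) = 0 - 4 = -4)
(-154 + 213) + K(-7) = (-154 + 213) - 4 = 59 - 4 = 55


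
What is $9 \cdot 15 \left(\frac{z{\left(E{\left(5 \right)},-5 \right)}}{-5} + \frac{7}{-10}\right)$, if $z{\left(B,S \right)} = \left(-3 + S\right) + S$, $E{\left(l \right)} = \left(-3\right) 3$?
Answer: $\frac{513}{2} \approx 256.5$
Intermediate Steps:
$E{\left(l \right)} = -9$
$z{\left(B,S \right)} = -3 + 2 S$
$9 \cdot 15 \left(\frac{z{\left(E{\left(5 \right)},-5 \right)}}{-5} + \frac{7}{-10}\right) = 9 \cdot 15 \left(\frac{-3 + 2 \left(-5\right)}{-5} + \frac{7}{-10}\right) = 135 \left(\left(-3 - 10\right) \left(- \frac{1}{5}\right) + 7 \left(- \frac{1}{10}\right)\right) = 135 \left(\left(-13\right) \left(- \frac{1}{5}\right) - \frac{7}{10}\right) = 135 \left(\frac{13}{5} - \frac{7}{10}\right) = 135 \cdot \frac{19}{10} = \frac{513}{2}$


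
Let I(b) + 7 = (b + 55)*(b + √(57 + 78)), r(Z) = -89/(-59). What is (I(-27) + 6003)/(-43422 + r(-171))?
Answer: -309160/2561809 - 4956*√15/2561809 ≈ -0.12817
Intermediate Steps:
r(Z) = 89/59 (r(Z) = -89*(-1/59) = 89/59)
I(b) = -7 + (55 + b)*(b + 3*√15) (I(b) = -7 + (b + 55)*(b + √(57 + 78)) = -7 + (55 + b)*(b + √135) = -7 + (55 + b)*(b + 3*√15))
(I(-27) + 6003)/(-43422 + r(-171)) = ((-7 + (-27)² + 55*(-27) + 165*√15 + 3*(-27)*√15) + 6003)/(-43422 + 89/59) = ((-7 + 729 - 1485 + 165*√15 - 81*√15) + 6003)/(-2561809/59) = ((-763 + 84*√15) + 6003)*(-59/2561809) = (5240 + 84*√15)*(-59/2561809) = -309160/2561809 - 4956*√15/2561809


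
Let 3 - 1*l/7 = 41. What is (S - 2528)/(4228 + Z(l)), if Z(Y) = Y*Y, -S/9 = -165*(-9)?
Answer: -15893/74984 ≈ -0.21195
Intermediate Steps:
l = -266 (l = 21 - 7*41 = 21 - 287 = -266)
S = -13365 (S = -(-1485)*(-9) = -9*1485 = -13365)
Z(Y) = Y²
(S - 2528)/(4228 + Z(l)) = (-13365 - 2528)/(4228 + (-266)²) = -15893/(4228 + 70756) = -15893/74984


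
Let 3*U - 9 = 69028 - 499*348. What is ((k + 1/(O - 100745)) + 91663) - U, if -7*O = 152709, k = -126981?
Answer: -1148760257/2573772 ≈ -446.33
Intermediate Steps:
O = -152709/7 (O = -⅐*152709 = -152709/7 ≈ -21816.)
U = -104615/3 (U = 3 + (69028 - 499*348)/3 = 3 + (69028 - 1*173652)/3 = 3 + (69028 - 173652)/3 = 3 + (⅓)*(-104624) = 3 - 104624/3 = -104615/3 ≈ -34872.)
((k + 1/(O - 100745)) + 91663) - U = ((-126981 + 1/(-152709/7 - 100745)) + 91663) - 1*(-104615/3) = ((-126981 + 1/(-857924/7)) + 91663) + 104615/3 = ((-126981 - 7/857924) + 91663) + 104615/3 = (-108940047451/857924 + 91663) + 104615/3 = -30300159839/857924 + 104615/3 = -1148760257/2573772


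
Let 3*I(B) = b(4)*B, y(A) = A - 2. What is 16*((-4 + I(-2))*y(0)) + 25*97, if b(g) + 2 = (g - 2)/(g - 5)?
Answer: 7403/3 ≈ 2467.7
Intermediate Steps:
b(g) = -2 + (-2 + g)/(-5 + g) (b(g) = -2 + (g - 2)/(g - 5) = -2 + (-2 + g)/(-5 + g))
y(A) = -2 + A
I(B) = -4*B/3 (I(B) = (((8 - 1*4)/(-5 + 4))*B)/3 = (((8 - 4)/(-1))*B)/3 = ((-1*4)*B)/3 = (-4*B)/3 = -4*B/3)
16*((-4 + I(-2))*y(0)) + 25*97 = 16*((-4 - 4/3*(-2))*(-2 + 0)) + 25*97 = 16*((-4 + 8/3)*(-2)) + 2425 = 16*(-4/3*(-2)) + 2425 = 16*(8/3) + 2425 = 128/3 + 2425 = 7403/3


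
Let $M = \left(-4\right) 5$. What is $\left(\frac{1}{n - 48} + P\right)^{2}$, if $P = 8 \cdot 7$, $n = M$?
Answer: $\frac{14493249}{4624} \approx 3134.4$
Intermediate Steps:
$M = -20$
$n = -20$
$P = 56$
$\left(\frac{1}{n - 48} + P\right)^{2} = \left(\frac{1}{-20 - 48} + 56\right)^{2} = \left(\frac{1}{-68} + 56\right)^{2} = \left(- \frac{1}{68} + 56\right)^{2} = \left(\frac{3807}{68}\right)^{2} = \frac{14493249}{4624}$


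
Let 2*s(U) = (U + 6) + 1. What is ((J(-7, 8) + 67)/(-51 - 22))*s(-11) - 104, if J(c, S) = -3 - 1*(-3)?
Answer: -7458/73 ≈ -102.16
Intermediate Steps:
J(c, S) = 0 (J(c, S) = -3 + 3 = 0)
s(U) = 7/2 + U/2 (s(U) = ((U + 6) + 1)/2 = ((6 + U) + 1)/2 = (7 + U)/2 = 7/2 + U/2)
((J(-7, 8) + 67)/(-51 - 22))*s(-11) - 104 = ((0 + 67)/(-51 - 22))*(7/2 + (½)*(-11)) - 104 = (67/(-73))*(7/2 - 11/2) - 104 = (67*(-1/73))*(-2) - 104 = -67/73*(-2) - 104 = 134/73 - 104 = -7458/73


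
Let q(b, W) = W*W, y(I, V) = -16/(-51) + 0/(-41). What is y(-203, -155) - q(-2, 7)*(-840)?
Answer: 2099176/51 ≈ 41160.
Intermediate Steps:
y(I, V) = 16/51 (y(I, V) = -16*(-1/51) + 0*(-1/41) = 16/51 + 0 = 16/51)
q(b, W) = W**2
y(-203, -155) - q(-2, 7)*(-840) = 16/51 - 7**2*(-840) = 16/51 - 49*(-840) = 16/51 - 1*(-41160) = 16/51 + 41160 = 2099176/51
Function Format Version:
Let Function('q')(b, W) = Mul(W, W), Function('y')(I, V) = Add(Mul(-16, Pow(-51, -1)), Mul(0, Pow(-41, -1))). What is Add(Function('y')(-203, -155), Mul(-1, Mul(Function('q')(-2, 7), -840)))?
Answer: Rational(2099176, 51) ≈ 41160.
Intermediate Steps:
Function('y')(I, V) = Rational(16, 51) (Function('y')(I, V) = Add(Mul(-16, Rational(-1, 51)), Mul(0, Rational(-1, 41))) = Add(Rational(16, 51), 0) = Rational(16, 51))
Function('q')(b, W) = Pow(W, 2)
Add(Function('y')(-203, -155), Mul(-1, Mul(Function('q')(-2, 7), -840))) = Add(Rational(16, 51), Mul(-1, Mul(Pow(7, 2), -840))) = Add(Rational(16, 51), Mul(-1, Mul(49, -840))) = Add(Rational(16, 51), Mul(-1, -41160)) = Add(Rational(16, 51), 41160) = Rational(2099176, 51)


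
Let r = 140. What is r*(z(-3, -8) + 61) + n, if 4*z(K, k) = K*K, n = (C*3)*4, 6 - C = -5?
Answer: 8987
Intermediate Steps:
C = 11 (C = 6 - 1*(-5) = 6 + 5 = 11)
n = 132 (n = (11*3)*4 = 33*4 = 132)
z(K, k) = K²/4 (z(K, k) = (K*K)/4 = K²/4)
r*(z(-3, -8) + 61) + n = 140*((¼)*(-3)² + 61) + 132 = 140*((¼)*9 + 61) + 132 = 140*(9/4 + 61) + 132 = 140*(253/4) + 132 = 8855 + 132 = 8987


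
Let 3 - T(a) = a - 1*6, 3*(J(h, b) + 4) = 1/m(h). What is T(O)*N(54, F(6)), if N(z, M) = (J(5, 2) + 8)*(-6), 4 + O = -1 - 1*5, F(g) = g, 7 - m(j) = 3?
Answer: -931/2 ≈ -465.50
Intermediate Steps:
m(j) = 4 (m(j) = 7 - 1*3 = 7 - 3 = 4)
O = -10 (O = -4 + (-1 - 1*5) = -4 + (-1 - 5) = -4 - 6 = -10)
J(h, b) = -47/12 (J(h, b) = -4 + (⅓)/4 = -4 + (⅓)*(¼) = -4 + 1/12 = -47/12)
N(z, M) = -49/2 (N(z, M) = (-47/12 + 8)*(-6) = (49/12)*(-6) = -49/2)
T(a) = 9 - a (T(a) = 3 - (a - 1*6) = 3 - (a - 6) = 3 - (-6 + a) = 3 + (6 - a) = 9 - a)
T(O)*N(54, F(6)) = (9 - 1*(-10))*(-49/2) = (9 + 10)*(-49/2) = 19*(-49/2) = -931/2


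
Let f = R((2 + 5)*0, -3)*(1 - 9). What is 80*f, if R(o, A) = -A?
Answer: -1920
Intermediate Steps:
f = -24 (f = (-1*(-3))*(1 - 9) = 3*(-8) = -24)
80*f = 80*(-24) = -1920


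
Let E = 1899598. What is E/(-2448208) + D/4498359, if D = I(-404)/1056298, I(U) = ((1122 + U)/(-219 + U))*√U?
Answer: -949799/1224104 - 718*I*√101/1480125772066893 ≈ -0.77591 - 4.8751e-12*I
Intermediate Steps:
I(U) = √U*(1122 + U)/(-219 + U) (I(U) = ((1122 + U)/(-219 + U))*√U = √U*(1122 + U)/(-219 + U))
D = -718*I*√101/329036827 (D = (√(-404)*(1122 - 404)/(-219 - 404))/1056298 = ((2*I*√101)*718/(-623))*(1/1056298) = ((2*I*√101)*(-1/623)*718)*(1/1056298) = -1436*I*√101/623*(1/1056298) = -718*I*√101/329036827 ≈ -2.193e-5*I)
E/(-2448208) + D/4498359 = 1899598/(-2448208) - 718*I*√101/329036827/4498359 = 1899598*(-1/2448208) - 718*I*√101/329036827*(1/4498359) = -949799/1224104 - 718*I*√101/1480125772066893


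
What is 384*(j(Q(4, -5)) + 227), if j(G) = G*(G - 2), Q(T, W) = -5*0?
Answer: 87168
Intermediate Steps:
Q(T, W) = 0
j(G) = G*(-2 + G)
384*(j(Q(4, -5)) + 227) = 384*(0*(-2 + 0) + 227) = 384*(0*(-2) + 227) = 384*(0 + 227) = 384*227 = 87168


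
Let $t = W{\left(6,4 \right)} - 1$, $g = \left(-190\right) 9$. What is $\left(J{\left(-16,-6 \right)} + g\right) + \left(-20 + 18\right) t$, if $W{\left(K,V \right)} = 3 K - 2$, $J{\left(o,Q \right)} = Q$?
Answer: $-1746$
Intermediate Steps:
$g = -1710$
$W{\left(K,V \right)} = -2 + 3 K$
$t = 15$ ($t = \left(-2 + 3 \cdot 6\right) - 1 = \left(-2 + 18\right) - 1 = 16 - 1 = 15$)
$\left(J{\left(-16,-6 \right)} + g\right) + \left(-20 + 18\right) t = \left(-6 - 1710\right) + \left(-20 + 18\right) 15 = -1716 - 30 = -1746$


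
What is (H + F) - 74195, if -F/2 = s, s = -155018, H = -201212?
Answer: 34629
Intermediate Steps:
F = 310036 (F = -2*(-155018) = 310036)
(H + F) - 74195 = (-201212 + 310036) - 74195 = 108824 - 74195 = 34629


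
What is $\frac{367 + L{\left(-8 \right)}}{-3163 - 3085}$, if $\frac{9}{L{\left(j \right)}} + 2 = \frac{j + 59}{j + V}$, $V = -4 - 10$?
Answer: $- \frac{34667}{593560} \approx -0.058405$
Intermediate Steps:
$V = -14$ ($V = -4 - 10 = -14$)
$L{\left(j \right)} = \frac{9}{-2 + \frac{59 + j}{-14 + j}}$ ($L{\left(j \right)} = \frac{9}{-2 + \frac{j + 59}{j - 14}} = \frac{9}{-2 + \frac{59 + j}{-14 + j}}$)
$\frac{367 + L{\left(-8 \right)}}{-3163 - 3085} = \frac{367 + \frac{9 \left(14 - -8\right)}{-87 - 8}}{-3163 - 3085} = \frac{367 + \frac{9 \left(14 + 8\right)}{-95}}{-6248} = \left(367 + 9 \left(- \frac{1}{95}\right) 22\right) \left(- \frac{1}{6248}\right) = \left(367 - \frac{198}{95}\right) \left(- \frac{1}{6248}\right) = \frac{34667}{95} \left(- \frac{1}{6248}\right) = - \frac{34667}{593560}$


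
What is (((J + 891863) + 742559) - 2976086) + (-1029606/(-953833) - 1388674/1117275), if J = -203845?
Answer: -1647039479377341967/1065693765075 ≈ -1.5455e+6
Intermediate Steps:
(((J + 891863) + 742559) - 2976086) + (-1029606/(-953833) - 1388674/1117275) = (((-203845 + 891863) + 742559) - 2976086) + (-1029606/(-953833) - 1388674/1117275) = ((688018 + 742559) - 2976086) + (-1029606*(-1/953833) - 1388674*1/1117275) = (1430577 - 2976086) + (1029606/953833 - 1388674/1117275) = -1545509 - 174210043792/1065693765075 = -1647039479377341967/1065693765075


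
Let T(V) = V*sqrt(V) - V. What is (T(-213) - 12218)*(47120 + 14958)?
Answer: -745246390 - 13222614*I*sqrt(213) ≈ -7.4525e+8 - 1.9298e+8*I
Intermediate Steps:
T(V) = V**(3/2) - V
(T(-213) - 12218)*(47120 + 14958) = (((-213)**(3/2) - 1*(-213)) - 12218)*(47120 + 14958) = ((-213*I*sqrt(213) + 213) - 12218)*62078 = ((213 - 213*I*sqrt(213)) - 12218)*62078 = (-12005 - 213*I*sqrt(213))*62078 = -745246390 - 13222614*I*sqrt(213)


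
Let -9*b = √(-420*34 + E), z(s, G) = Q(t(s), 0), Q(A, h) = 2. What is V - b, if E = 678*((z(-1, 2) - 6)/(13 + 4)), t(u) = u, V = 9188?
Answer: 9188 + 4*I*√260814/153 ≈ 9188.0 + 13.352*I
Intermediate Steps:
z(s, G) = 2
E = -2712/17 (E = 678*((2 - 6)/(13 + 4)) = 678*(-4/17) = -2712/17 ≈ -159.53)
b = -4*I*√260814/153 (b = -√(-420*34 - 2712/17)/9 = -√(-14280 - 2712/17)/9 = -4*I*√260814/153 ≈ -13.352*I)
V - b = 9188 - (-4)*I*√260814/153 = 9188 + 4*I*√260814/153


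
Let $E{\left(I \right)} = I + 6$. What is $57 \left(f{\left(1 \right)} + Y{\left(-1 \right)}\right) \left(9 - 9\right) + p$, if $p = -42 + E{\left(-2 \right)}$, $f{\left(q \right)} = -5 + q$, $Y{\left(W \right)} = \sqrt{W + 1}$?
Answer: $-38$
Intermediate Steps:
$Y{\left(W \right)} = \sqrt{1 + W}$
$E{\left(I \right)} = 6 + I$
$p = -38$ ($p = -42 + \left(6 - 2\right) = -42 + 4 = -38$)
$57 \left(f{\left(1 \right)} + Y{\left(-1 \right)}\right) \left(9 - 9\right) + p = 57 \left(\left(-5 + 1\right) + \sqrt{1 - 1}\right) \left(9 - 9\right) - 38 = 57 \left(-4 + \sqrt{0}\right) 0 - 38 = 57 \left(-4 + 0\right) 0 - 38 = 57 \left(\left(-4\right) 0\right) - 38 = 57 \cdot 0 - 38 = 0 - 38 = -38$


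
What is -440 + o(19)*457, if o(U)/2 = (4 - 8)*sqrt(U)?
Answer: -440 - 3656*sqrt(19) ≈ -16376.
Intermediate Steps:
o(U) = -8*sqrt(U) (o(U) = 2*((4 - 8)*sqrt(U)) = 2*(-4*sqrt(U)) = -8*sqrt(U))
-440 + o(19)*457 = -440 - 8*sqrt(19)*457 = -440 - 3656*sqrt(19)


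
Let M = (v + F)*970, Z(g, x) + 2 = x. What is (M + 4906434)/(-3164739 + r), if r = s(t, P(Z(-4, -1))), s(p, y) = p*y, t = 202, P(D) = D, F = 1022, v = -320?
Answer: -1862458/1055115 ≈ -1.7652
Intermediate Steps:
Z(g, x) = -2 + x
r = -606 (r = 202*(-2 - 1) = 202*(-3) = -606)
M = 680940 (M = (-320 + 1022)*970 = 702*970 = 680940)
(M + 4906434)/(-3164739 + r) = (680940 + 4906434)/(-3164739 - 606) = 5587374/(-3165345) = 5587374*(-1/3165345) = -1862458/1055115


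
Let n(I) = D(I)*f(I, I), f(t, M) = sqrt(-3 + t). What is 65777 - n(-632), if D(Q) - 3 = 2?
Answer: 65777 - 5*I*sqrt(635) ≈ 65777.0 - 126.0*I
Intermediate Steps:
D(Q) = 5 (D(Q) = 3 + 2 = 5)
n(I) = 5*sqrt(-3 + I)
65777 - n(-632) = 65777 - 5*sqrt(-3 - 632) = 65777 - 5*sqrt(-635) = 65777 - 5*I*sqrt(635)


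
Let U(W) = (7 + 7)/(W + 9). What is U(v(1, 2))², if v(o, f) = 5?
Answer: 1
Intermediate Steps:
U(W) = 14/(9 + W)
U(v(1, 2))² = (14/(9 + 5))² = (14/14)² = (14*(1/14))² = 1² = 1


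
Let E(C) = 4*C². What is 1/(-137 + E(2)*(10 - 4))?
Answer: -1/41 ≈ -0.024390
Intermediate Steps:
1/(-137 + E(2)*(10 - 4)) = 1/(-137 + (4*2²)*(10 - 4)) = 1/(-137 + (4*4)*6) = 1/(-137 + 16*6) = 1/(-137 + 96) = 1/(-41) = -1/41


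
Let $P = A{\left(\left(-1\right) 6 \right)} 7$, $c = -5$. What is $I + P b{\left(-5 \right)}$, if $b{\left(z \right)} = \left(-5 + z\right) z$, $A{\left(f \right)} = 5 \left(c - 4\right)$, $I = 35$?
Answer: $-15715$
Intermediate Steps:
$A{\left(f \right)} = -45$ ($A{\left(f \right)} = 5 \left(-5 - 4\right) = 5 \left(-9\right) = -45$)
$b{\left(z \right)} = z \left(-5 + z\right)$
$P = -315$ ($P = \left(-45\right) 7 = -315$)
$I + P b{\left(-5 \right)} = 35 - 315 \left(- 5 \left(-5 - 5\right)\right) = 35 - 315 \left(\left(-5\right) \left(-10\right)\right) = 35 - 15750 = -15715$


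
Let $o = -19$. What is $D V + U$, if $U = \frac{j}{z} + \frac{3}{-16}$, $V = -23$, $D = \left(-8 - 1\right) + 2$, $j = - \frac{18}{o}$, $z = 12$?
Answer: $\frac{48911}{304} \approx 160.89$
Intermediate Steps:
$j = \frac{18}{19}$ ($j = - \frac{18}{-19} = \left(-18\right) \left(- \frac{1}{19}\right) = \frac{18}{19} \approx 0.94737$)
$D = -7$ ($D = -9 + 2 = -7$)
$U = - \frac{33}{304}$ ($U = \frac{18}{19 \cdot 12} + \frac{3}{-16} = \frac{18}{19} \cdot \frac{1}{12} + 3 \left(- \frac{1}{16}\right) = \frac{3}{38} - \frac{3}{16} = - \frac{33}{304} \approx -0.10855$)
$D V + U = \left(-7\right) \left(-23\right) - \frac{33}{304} = 161 - \frac{33}{304} = \frac{48911}{304}$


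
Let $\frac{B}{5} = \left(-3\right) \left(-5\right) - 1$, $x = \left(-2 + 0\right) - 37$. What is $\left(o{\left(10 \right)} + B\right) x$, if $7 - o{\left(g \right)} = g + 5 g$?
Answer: $-663$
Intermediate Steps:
$o{\left(g \right)} = 7 - 6 g$ ($o{\left(g \right)} = 7 - \left(g + 5 g\right) = 7 - 6 g$)
$x = -39$ ($x = -2 - 37 = -39$)
$B = 70$ ($B = 5 \left(\left(-3\right) \left(-5\right) - 1\right) = 5 \left(15 - 1\right) = 5 \cdot 14 = 70$)
$\left(o{\left(10 \right)} + B\right) x = \left(\left(7 - 60\right) + 70\right) \left(-39\right) = \left(-53 + 70\right) \left(-39\right) = 17 \left(-39\right) = -663$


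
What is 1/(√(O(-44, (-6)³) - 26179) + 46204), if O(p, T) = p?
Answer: 46204/2134835839 - I*√26223/2134835839 ≈ 2.1643e-5 - 7.5854e-8*I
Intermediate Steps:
1/(√(O(-44, (-6)³) - 26179) + 46204) = 1/(√(-44 - 26179) + 46204) = 1/(√(-26223) + 46204) = 1/(I*√26223 + 46204) = 1/(46204 + I*√26223)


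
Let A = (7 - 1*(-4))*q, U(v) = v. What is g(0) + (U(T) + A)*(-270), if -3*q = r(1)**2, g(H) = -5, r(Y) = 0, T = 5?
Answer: -1355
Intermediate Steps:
q = 0 (q = -1/3*0**2 = -1/3*0 = 0)
A = 0 (A = (7 - 1*(-4))*0 = (7 + 4)*0 = 11*0 = 0)
g(0) + (U(T) + A)*(-270) = -5 + (5 + 0)*(-270) = -5 + 5*(-270) = -5 - 1350 = -1355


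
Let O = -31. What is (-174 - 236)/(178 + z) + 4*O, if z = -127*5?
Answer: -56258/457 ≈ -123.10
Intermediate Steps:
z = -635
(-174 - 236)/(178 + z) + 4*O = (-174 - 236)/(178 - 635) + 4*(-31) = -410/(-457) - 124 = -410*(-1/457) - 124 = 410/457 - 124 = -56258/457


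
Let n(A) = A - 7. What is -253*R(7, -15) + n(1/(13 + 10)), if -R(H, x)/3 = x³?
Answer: -58917535/23 ≈ -2.5616e+6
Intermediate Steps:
R(H, x) = -3*x³
n(A) = -7 + A
-253*R(7, -15) + n(1/(13 + 10)) = -(-759)*(-15)³ + (-7 + 1/(13 + 10)) = -(-759)*(-3375) + (-7 + 1/23) = -253*10125 + (-7 + 1/23) = -2561625 - 160/23 = -58917535/23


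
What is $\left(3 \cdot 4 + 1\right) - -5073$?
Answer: $5086$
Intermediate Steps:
$\left(3 \cdot 4 + 1\right) - -5073 = \left(12 + 1\right) + 5073 = 13 + 5073 = 5086$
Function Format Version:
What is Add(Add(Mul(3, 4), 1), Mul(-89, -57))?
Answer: 5086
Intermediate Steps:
Add(Add(Mul(3, 4), 1), Mul(-89, -57)) = Add(Add(12, 1), 5073) = Add(13, 5073) = 5086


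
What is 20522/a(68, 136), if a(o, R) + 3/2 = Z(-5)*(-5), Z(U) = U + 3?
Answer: 41044/17 ≈ 2414.4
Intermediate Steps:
Z(U) = 3 + U
a(o, R) = 17/2 (a(o, R) = -3/2 + (3 - 5)*(-5) = -3/2 - 2*(-5) = -3/2 + 10 = 17/2)
20522/a(68, 136) = 20522/(17/2) = 20522*(2/17) = 41044/17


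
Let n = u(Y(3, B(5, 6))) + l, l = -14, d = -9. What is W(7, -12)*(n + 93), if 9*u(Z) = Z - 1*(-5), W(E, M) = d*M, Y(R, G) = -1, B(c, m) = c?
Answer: 8580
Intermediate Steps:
W(E, M) = -9*M
u(Z) = 5/9 + Z/9 (u(Z) = (Z - 1*(-5))/9 = (Z + 5)/9 = (5 + Z)/9 = 5/9 + Z/9)
n = -122/9 (n = (5/9 + (⅑)*(-1)) - 14 = (5/9 - ⅑) - 14 = 4/9 - 14 = -122/9 ≈ -13.556)
W(7, -12)*(n + 93) = (-9*(-12))*(-122/9 + 93) = 108*(715/9) = 8580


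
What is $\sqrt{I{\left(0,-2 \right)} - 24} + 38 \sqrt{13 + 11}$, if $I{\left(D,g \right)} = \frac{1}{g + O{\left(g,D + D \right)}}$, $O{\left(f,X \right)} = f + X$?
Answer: $76 \sqrt{6} + \frac{i \sqrt{97}}{2} \approx 186.16 + 4.9244 i$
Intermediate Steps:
$O{\left(f,X \right)} = X + f$
$I{\left(D,g \right)} = \frac{1}{2 D + 2 g}$ ($I{\left(D,g \right)} = \frac{1}{g + \left(\left(D + D\right) + g\right)} = \frac{1}{g + \left(2 D + g\right)} = \frac{1}{g + \left(g + 2 D\right)} = \frac{1}{2 D + 2 g}$)
$\sqrt{I{\left(0,-2 \right)} - 24} + 38 \sqrt{13 + 11} = \sqrt{\frac{1}{2 \left(0 - 2\right)} - 24} + 38 \sqrt{13 + 11} = \sqrt{\frac{1}{2 \left(-2\right)} - 24} + 38 \sqrt{24} = \sqrt{\frac{1}{2} \left(- \frac{1}{2}\right) - 24} + 38 \cdot 2 \sqrt{6} = \sqrt{- \frac{1}{4} - 24} + 76 \sqrt{6} = \sqrt{- \frac{97}{4}} + 76 \sqrt{6} = \frac{i \sqrt{97}}{2} + 76 \sqrt{6} = 76 \sqrt{6} + \frac{i \sqrt{97}}{2}$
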